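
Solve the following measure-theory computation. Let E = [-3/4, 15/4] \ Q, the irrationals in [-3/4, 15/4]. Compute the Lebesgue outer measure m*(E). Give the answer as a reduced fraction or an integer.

The interval I = [-3/4, 15/4] has m(I) = 15/4 - (-3/4) = 9/2 (endpoints are measure-zero, so open/closed/half-open agree). Write I = (I cap Q) u (I \ Q). The rationals in I are countable, so m*(I cap Q) = 0 (cover each rational by intervals whose total length is arbitrarily small). By countable subadditivity m*(I) <= m*(I cap Q) + m*(I \ Q), hence m*(I \ Q) >= m(I) = 9/2. The reverse inequality m*(I \ Q) <= m*(I) = 9/2 is trivial since (I \ Q) is a subset of I. Therefore m*(I \ Q) = 9/2.

9/2


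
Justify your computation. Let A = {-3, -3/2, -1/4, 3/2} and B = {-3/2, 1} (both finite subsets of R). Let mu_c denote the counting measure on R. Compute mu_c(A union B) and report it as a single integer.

Counting measure on a finite set equals cardinality. By inclusion-exclusion, |A union B| = |A| + |B| - |A cap B|.
|A| = 4, |B| = 2, |A cap B| = 1.
So mu_c(A union B) = 4 + 2 - 1 = 5.

5


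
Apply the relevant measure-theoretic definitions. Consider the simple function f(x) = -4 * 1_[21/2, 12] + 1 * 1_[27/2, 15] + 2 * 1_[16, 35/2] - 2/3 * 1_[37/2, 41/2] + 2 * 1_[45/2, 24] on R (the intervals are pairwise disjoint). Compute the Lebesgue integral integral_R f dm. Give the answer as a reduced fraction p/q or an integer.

For a simple function f = sum_i c_i * 1_{A_i} with disjoint A_i,
  integral f dm = sum_i c_i * m(A_i).
Lengths of the A_i:
  m(A_1) = 12 - 21/2 = 3/2.
  m(A_2) = 15 - 27/2 = 3/2.
  m(A_3) = 35/2 - 16 = 3/2.
  m(A_4) = 41/2 - 37/2 = 2.
  m(A_5) = 24 - 45/2 = 3/2.
Contributions c_i * m(A_i):
  (-4) * (3/2) = -6.
  (1) * (3/2) = 3/2.
  (2) * (3/2) = 3.
  (-2/3) * (2) = -4/3.
  (2) * (3/2) = 3.
Total: -6 + 3/2 + 3 - 4/3 + 3 = 1/6.

1/6


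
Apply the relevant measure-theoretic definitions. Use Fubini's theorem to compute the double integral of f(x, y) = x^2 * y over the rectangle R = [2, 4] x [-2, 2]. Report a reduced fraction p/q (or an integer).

f(x, y) is a tensor product of a function of x and a function of y, and both factors are bounded continuous (hence Lebesgue integrable) on the rectangle, so Fubini's theorem applies:
  integral_R f d(m x m) = (integral_a1^b1 x^2 dx) * (integral_a2^b2 y dy).
Inner integral in x: integral_{2}^{4} x^2 dx = (4^3 - 2^3)/3
  = 56/3.
Inner integral in y: integral_{-2}^{2} y dy = (2^2 - (-2)^2)/2
  = 0.
Product: (56/3) * (0) = 0.

0


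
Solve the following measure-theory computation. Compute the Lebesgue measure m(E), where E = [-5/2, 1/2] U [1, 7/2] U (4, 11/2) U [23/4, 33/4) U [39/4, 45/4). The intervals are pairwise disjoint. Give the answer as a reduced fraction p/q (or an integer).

For pairwise disjoint intervals, m(union_i I_i) = sum_i m(I_i),
and m is invariant under swapping open/closed endpoints (single points have measure 0).
So m(E) = sum_i (b_i - a_i).
  I_1 has length 1/2 - (-5/2) = 3.
  I_2 has length 7/2 - 1 = 5/2.
  I_3 has length 11/2 - 4 = 3/2.
  I_4 has length 33/4 - 23/4 = 5/2.
  I_5 has length 45/4 - 39/4 = 3/2.
Summing:
  m(E) = 3 + 5/2 + 3/2 + 5/2 + 3/2 = 11.

11


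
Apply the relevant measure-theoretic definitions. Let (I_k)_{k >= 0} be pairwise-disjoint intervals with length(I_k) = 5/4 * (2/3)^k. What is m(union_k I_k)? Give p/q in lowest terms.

By countable additivity of the Lebesgue measure on pairwise disjoint measurable sets,
  m(union_{k >= 0} I_k) = sum_{k >= 0} m(I_k) = sum_{k >= 0} a * r^k,
  with a = 5/4 and r = 2/3.
Since 0 < r = 2/3 < 1, the geometric series converges:
  sum_{k >= 0} a * r^k = a / (1 - r).
  = 5/4 / (1 - 2/3)
  = 5/4 / (1/3)
  = 15/4.

15/4


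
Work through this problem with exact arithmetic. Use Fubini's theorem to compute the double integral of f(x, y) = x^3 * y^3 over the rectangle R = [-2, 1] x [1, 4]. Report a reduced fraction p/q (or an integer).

f(x, y) is a tensor product of a function of x and a function of y, and both factors are bounded continuous (hence Lebesgue integrable) on the rectangle, so Fubini's theorem applies:
  integral_R f d(m x m) = (integral_a1^b1 x^3 dx) * (integral_a2^b2 y^3 dy).
Inner integral in x: integral_{-2}^{1} x^3 dx = (1^4 - (-2)^4)/4
  = -15/4.
Inner integral in y: integral_{1}^{4} y^3 dy = (4^4 - 1^4)/4
  = 255/4.
Product: (-15/4) * (255/4) = -3825/16.

-3825/16


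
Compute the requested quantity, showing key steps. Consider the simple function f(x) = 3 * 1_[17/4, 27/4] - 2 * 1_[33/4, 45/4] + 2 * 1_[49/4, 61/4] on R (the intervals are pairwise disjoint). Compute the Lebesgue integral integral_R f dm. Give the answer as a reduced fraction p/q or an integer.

For a simple function f = sum_i c_i * 1_{A_i} with disjoint A_i,
  integral f dm = sum_i c_i * m(A_i).
Lengths of the A_i:
  m(A_1) = 27/4 - 17/4 = 5/2.
  m(A_2) = 45/4 - 33/4 = 3.
  m(A_3) = 61/4 - 49/4 = 3.
Contributions c_i * m(A_i):
  (3) * (5/2) = 15/2.
  (-2) * (3) = -6.
  (2) * (3) = 6.
Total: 15/2 - 6 + 6 = 15/2.

15/2


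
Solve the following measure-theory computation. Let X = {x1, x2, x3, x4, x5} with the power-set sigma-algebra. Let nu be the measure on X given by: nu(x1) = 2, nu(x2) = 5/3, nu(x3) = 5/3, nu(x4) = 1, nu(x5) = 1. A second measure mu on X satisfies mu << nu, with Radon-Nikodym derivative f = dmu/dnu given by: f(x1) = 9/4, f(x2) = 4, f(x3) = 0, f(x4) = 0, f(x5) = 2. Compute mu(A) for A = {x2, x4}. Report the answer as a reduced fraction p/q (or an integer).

By the defining property of the Radon-Nikodym derivative, for every measurable set A,
  mu(A) = integral_A f dnu.
Since nu is a discrete measure concentrated on the atoms of X, the integral over A reduces to the sum
  mu(A) = sum_{x in A} f(x) * nu({x}).
Computing each term:
  x2: f(x2) * nu(x2) = 4 * 5/3 = 20/3.
  x4: f(x4) * nu(x4) = 0 * 1 = 0.
Summing: mu(A) = 20/3 + 0 = 20/3.

20/3


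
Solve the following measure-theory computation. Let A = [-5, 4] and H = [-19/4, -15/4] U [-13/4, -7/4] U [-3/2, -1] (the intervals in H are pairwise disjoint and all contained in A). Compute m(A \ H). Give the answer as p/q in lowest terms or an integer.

The ambient interval has length m(A) = 4 - (-5) = 9.
Since the holes are disjoint and sit inside A, by finite additivity
  m(H) = sum_i (b_i - a_i), and m(A \ H) = m(A) - m(H).
Computing the hole measures:
  m(H_1) = -15/4 - (-19/4) = 1.
  m(H_2) = -7/4 - (-13/4) = 3/2.
  m(H_3) = -1 - (-3/2) = 1/2.
Summed: m(H) = 1 + 3/2 + 1/2 = 3.
So m(A \ H) = 9 - 3 = 6.

6


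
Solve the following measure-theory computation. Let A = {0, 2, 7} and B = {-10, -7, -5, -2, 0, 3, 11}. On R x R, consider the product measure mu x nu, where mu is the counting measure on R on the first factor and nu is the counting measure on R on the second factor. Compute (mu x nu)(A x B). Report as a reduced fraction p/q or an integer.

For a measurable rectangle A x B, the product measure satisfies
  (mu x nu)(A x B) = mu(A) * nu(B).
  mu(A) = 3.
  nu(B) = 7.
  (mu x nu)(A x B) = 3 * 7 = 21.

21


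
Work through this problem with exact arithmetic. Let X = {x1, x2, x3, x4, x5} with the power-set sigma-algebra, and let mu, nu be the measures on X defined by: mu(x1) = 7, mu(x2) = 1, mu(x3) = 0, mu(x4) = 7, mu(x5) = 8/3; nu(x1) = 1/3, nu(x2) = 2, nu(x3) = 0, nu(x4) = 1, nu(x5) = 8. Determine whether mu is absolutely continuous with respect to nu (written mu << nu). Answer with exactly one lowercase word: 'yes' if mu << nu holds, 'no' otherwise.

mu << nu means: every nu-null measurable set is also mu-null; equivalently, for every atom x, if nu({x}) = 0 then mu({x}) = 0.
Checking each atom:
  x1: nu = 1/3 > 0 -> no constraint.
  x2: nu = 2 > 0 -> no constraint.
  x3: nu = 0, mu = 0 -> consistent with mu << nu.
  x4: nu = 1 > 0 -> no constraint.
  x5: nu = 8 > 0 -> no constraint.
No atom violates the condition. Therefore mu << nu.

yes


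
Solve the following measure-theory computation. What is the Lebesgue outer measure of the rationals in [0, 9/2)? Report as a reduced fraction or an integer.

The set Q cap [0, 9/2) is countable (a subset of the countable set Q). Lebesgue outer measure of any countable set is 0: each singleton {q} has m*({q}) = 0, and by countable subadditivity m*(union_k {q_k}) <= sum_k m*({q_k}) = sum_k 0 = 0. The reverse inequality m*(E) >= 0 is automatic. So m*(Q cap [0, 9/2)) = 0.

0


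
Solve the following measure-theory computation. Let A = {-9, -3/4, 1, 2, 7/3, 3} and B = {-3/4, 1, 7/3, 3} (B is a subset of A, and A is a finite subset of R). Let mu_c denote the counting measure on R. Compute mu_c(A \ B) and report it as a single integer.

Counting measure assigns mu_c(E) = |E| (number of elements) when E is finite. For B subset A, A \ B is the set of elements of A not in B, so |A \ B| = |A| - |B|.
|A| = 6, |B| = 4, so mu_c(A \ B) = 6 - 4 = 2.

2


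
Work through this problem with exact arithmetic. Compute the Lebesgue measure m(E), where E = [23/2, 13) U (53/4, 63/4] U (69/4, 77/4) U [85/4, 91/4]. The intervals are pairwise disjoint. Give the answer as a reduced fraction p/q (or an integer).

For pairwise disjoint intervals, m(union_i I_i) = sum_i m(I_i),
and m is invariant under swapping open/closed endpoints (single points have measure 0).
So m(E) = sum_i (b_i - a_i).
  I_1 has length 13 - 23/2 = 3/2.
  I_2 has length 63/4 - 53/4 = 5/2.
  I_3 has length 77/4 - 69/4 = 2.
  I_4 has length 91/4 - 85/4 = 3/2.
Summing:
  m(E) = 3/2 + 5/2 + 2 + 3/2 = 15/2.

15/2


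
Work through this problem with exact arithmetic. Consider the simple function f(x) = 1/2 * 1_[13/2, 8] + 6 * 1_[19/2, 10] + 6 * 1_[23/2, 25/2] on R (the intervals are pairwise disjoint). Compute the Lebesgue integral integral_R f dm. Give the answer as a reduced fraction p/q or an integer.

For a simple function f = sum_i c_i * 1_{A_i} with disjoint A_i,
  integral f dm = sum_i c_i * m(A_i).
Lengths of the A_i:
  m(A_1) = 8 - 13/2 = 3/2.
  m(A_2) = 10 - 19/2 = 1/2.
  m(A_3) = 25/2 - 23/2 = 1.
Contributions c_i * m(A_i):
  (1/2) * (3/2) = 3/4.
  (6) * (1/2) = 3.
  (6) * (1) = 6.
Total: 3/4 + 3 + 6 = 39/4.

39/4


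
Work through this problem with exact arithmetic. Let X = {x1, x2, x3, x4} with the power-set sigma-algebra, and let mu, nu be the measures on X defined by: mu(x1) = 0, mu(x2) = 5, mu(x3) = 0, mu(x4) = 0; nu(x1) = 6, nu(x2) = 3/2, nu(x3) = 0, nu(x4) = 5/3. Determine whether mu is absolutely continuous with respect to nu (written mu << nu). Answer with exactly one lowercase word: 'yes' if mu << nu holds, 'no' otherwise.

mu << nu means: every nu-null measurable set is also mu-null; equivalently, for every atom x, if nu({x}) = 0 then mu({x}) = 0.
Checking each atom:
  x1: nu = 6 > 0 -> no constraint.
  x2: nu = 3/2 > 0 -> no constraint.
  x3: nu = 0, mu = 0 -> consistent with mu << nu.
  x4: nu = 5/3 > 0 -> no constraint.
No atom violates the condition. Therefore mu << nu.

yes


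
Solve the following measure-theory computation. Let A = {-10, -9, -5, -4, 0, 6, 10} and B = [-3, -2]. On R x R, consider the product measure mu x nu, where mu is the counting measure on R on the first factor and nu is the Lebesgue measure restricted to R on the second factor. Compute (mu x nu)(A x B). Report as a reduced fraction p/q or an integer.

For a measurable rectangle A x B, the product measure satisfies
  (mu x nu)(A x B) = mu(A) * nu(B).
  mu(A) = 7.
  nu(B) = 1.
  (mu x nu)(A x B) = 7 * 1 = 7.

7


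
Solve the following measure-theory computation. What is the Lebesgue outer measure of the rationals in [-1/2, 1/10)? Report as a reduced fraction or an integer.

E = Q cap [-1/2, 1/10) is a subset of Q, which is countable. Enumerate Q = {q_1, q_2, ...}; for any eps > 0, cover q_k by the open interval (q_k - eps/2^(k+1), q_k + eps/2^(k+1)), of length eps/2^k. The total cover length is sum_{k>=1} eps/2^k = eps. Hence m*(E) <= m*(Q) <= eps for every eps > 0, and since outer measure is non-negative, m*(E) = 0.

0


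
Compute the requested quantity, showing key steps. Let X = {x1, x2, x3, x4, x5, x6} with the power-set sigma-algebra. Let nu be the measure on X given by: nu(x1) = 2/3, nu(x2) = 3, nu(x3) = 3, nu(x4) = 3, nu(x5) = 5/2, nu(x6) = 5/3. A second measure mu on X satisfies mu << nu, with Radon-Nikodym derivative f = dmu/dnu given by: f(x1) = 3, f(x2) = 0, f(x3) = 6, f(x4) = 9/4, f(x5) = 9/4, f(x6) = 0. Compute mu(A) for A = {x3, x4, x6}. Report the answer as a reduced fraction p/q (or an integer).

By the defining property of the Radon-Nikodym derivative, for every measurable set A,
  mu(A) = integral_A f dnu.
Since nu is a discrete measure concentrated on the atoms of X, the integral over A reduces to the sum
  mu(A) = sum_{x in A} f(x) * nu({x}).
Computing each term:
  x3: f(x3) * nu(x3) = 6 * 3 = 18.
  x4: f(x4) * nu(x4) = 9/4 * 3 = 27/4.
  x6: f(x6) * nu(x6) = 0 * 5/3 = 0.
Summing: mu(A) = 18 + 27/4 + 0 = 99/4.

99/4


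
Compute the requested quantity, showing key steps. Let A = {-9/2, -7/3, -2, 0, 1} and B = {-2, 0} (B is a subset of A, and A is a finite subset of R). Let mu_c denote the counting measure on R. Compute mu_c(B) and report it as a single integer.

Counting measure assigns mu_c(E) = |E| (number of elements) when E is finite.
B has 2 element(s), so mu_c(B) = 2.

2


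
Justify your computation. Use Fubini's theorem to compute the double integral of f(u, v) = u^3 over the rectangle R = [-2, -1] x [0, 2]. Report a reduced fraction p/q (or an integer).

f(u, v) is a tensor product of a function of u and a function of v, and both factors are bounded continuous (hence Lebesgue integrable) on the rectangle, so Fubini's theorem applies:
  integral_R f d(m x m) = (integral_a1^b1 u^3 du) * (integral_a2^b2 1 dv).
Inner integral in u: integral_{-2}^{-1} u^3 du = ((-1)^4 - (-2)^4)/4
  = -15/4.
Inner integral in v: integral_{0}^{2} 1 dv = (2^1 - 0^1)/1
  = 2.
Product: (-15/4) * (2) = -15/2.

-15/2


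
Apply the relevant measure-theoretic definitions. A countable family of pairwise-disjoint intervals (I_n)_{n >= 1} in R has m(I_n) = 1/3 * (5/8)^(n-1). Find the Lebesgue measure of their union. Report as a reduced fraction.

By countable additivity of the Lebesgue measure on pairwise disjoint measurable sets,
  m(union_{n >= 1} I_n) = sum_{n >= 1} m(I_n) = sum_{n >= 1} a * r^(n-1),
  with a = 1/3 and r = 5/8.
Since 0 < r = 5/8 < 1, the geometric series converges:
  sum_{n >= 1} a * r^(n-1) = a / (1 - r).
  = 1/3 / (1 - 5/8)
  = 1/3 / (3/8)
  = 8/9.

8/9


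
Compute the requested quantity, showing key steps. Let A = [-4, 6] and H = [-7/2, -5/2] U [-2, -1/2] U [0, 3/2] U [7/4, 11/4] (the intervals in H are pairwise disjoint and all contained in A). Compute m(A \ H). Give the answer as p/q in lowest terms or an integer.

The ambient interval has length m(A) = 6 - (-4) = 10.
Since the holes are disjoint and sit inside A, by finite additivity
  m(H) = sum_i (b_i - a_i), and m(A \ H) = m(A) - m(H).
Computing the hole measures:
  m(H_1) = -5/2 - (-7/2) = 1.
  m(H_2) = -1/2 - (-2) = 3/2.
  m(H_3) = 3/2 - 0 = 3/2.
  m(H_4) = 11/4 - 7/4 = 1.
Summed: m(H) = 1 + 3/2 + 3/2 + 1 = 5.
So m(A \ H) = 10 - 5 = 5.

5


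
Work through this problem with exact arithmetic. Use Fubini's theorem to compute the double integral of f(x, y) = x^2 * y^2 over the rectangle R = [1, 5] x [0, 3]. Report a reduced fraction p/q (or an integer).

f(x, y) is a tensor product of a function of x and a function of y, and both factors are bounded continuous (hence Lebesgue integrable) on the rectangle, so Fubini's theorem applies:
  integral_R f d(m x m) = (integral_a1^b1 x^2 dx) * (integral_a2^b2 y^2 dy).
Inner integral in x: integral_{1}^{5} x^2 dx = (5^3 - 1^3)/3
  = 124/3.
Inner integral in y: integral_{0}^{3} y^2 dy = (3^3 - 0^3)/3
  = 9.
Product: (124/3) * (9) = 372.

372


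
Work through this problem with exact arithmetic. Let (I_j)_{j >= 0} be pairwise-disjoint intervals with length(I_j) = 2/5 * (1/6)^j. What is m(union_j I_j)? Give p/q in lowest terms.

By countable additivity of the Lebesgue measure on pairwise disjoint measurable sets,
  m(union_{j >= 0} I_j) = sum_{j >= 0} m(I_j) = sum_{j >= 0} a * r^j,
  with a = 2/5 and r = 1/6.
Since 0 < r = 1/6 < 1, the geometric series converges:
  sum_{j >= 0} a * r^j = a / (1 - r).
  = 2/5 / (1 - 1/6)
  = 2/5 / (5/6)
  = 12/25.

12/25


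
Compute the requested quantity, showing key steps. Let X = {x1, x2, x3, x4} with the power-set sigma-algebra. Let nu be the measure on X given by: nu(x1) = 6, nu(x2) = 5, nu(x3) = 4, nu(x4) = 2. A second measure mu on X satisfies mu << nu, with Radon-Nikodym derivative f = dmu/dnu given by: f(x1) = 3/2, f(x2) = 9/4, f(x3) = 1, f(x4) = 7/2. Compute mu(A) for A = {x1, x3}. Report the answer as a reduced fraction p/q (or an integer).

By the defining property of the Radon-Nikodym derivative, for every measurable set A,
  mu(A) = integral_A f dnu.
Since nu is a discrete measure concentrated on the atoms of X, the integral over A reduces to the sum
  mu(A) = sum_{x in A} f(x) * nu({x}).
Computing each term:
  x1: f(x1) * nu(x1) = 3/2 * 6 = 9.
  x3: f(x3) * nu(x3) = 1 * 4 = 4.
Summing: mu(A) = 9 + 4 = 13.

13


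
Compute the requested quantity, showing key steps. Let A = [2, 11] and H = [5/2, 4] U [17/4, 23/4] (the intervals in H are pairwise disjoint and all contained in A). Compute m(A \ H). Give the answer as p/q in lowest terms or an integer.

The ambient interval has length m(A) = 11 - 2 = 9.
Since the holes are disjoint and sit inside A, by finite additivity
  m(H) = sum_i (b_i - a_i), and m(A \ H) = m(A) - m(H).
Computing the hole measures:
  m(H_1) = 4 - 5/2 = 3/2.
  m(H_2) = 23/4 - 17/4 = 3/2.
Summed: m(H) = 3/2 + 3/2 = 3.
So m(A \ H) = 9 - 3 = 6.

6


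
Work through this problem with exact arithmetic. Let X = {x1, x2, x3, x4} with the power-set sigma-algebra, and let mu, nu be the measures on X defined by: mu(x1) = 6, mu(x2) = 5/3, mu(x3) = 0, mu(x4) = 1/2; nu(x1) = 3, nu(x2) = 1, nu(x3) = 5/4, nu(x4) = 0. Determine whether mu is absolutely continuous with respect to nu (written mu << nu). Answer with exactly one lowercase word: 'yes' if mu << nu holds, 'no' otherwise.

mu << nu means: every nu-null measurable set is also mu-null; equivalently, for every atom x, if nu({x}) = 0 then mu({x}) = 0.
Checking each atom:
  x1: nu = 3 > 0 -> no constraint.
  x2: nu = 1 > 0 -> no constraint.
  x3: nu = 5/4 > 0 -> no constraint.
  x4: nu = 0, mu = 1/2 > 0 -> violates mu << nu.
The atom(s) x4 violate the condition (nu = 0 but mu > 0). Therefore mu is NOT absolutely continuous w.r.t. nu.

no


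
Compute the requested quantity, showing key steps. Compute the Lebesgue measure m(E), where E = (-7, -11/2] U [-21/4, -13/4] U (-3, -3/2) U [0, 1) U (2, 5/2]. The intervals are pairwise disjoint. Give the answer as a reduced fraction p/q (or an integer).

For pairwise disjoint intervals, m(union_i I_i) = sum_i m(I_i),
and m is invariant under swapping open/closed endpoints (single points have measure 0).
So m(E) = sum_i (b_i - a_i).
  I_1 has length -11/2 - (-7) = 3/2.
  I_2 has length -13/4 - (-21/4) = 2.
  I_3 has length -3/2 - (-3) = 3/2.
  I_4 has length 1 - 0 = 1.
  I_5 has length 5/2 - 2 = 1/2.
Summing:
  m(E) = 3/2 + 2 + 3/2 + 1 + 1/2 = 13/2.

13/2


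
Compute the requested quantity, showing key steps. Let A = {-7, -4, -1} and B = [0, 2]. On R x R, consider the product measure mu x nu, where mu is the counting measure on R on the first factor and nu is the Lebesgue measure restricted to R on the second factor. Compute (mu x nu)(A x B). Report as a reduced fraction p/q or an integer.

For a measurable rectangle A x B, the product measure satisfies
  (mu x nu)(A x B) = mu(A) * nu(B).
  mu(A) = 3.
  nu(B) = 2.
  (mu x nu)(A x B) = 3 * 2 = 6.

6


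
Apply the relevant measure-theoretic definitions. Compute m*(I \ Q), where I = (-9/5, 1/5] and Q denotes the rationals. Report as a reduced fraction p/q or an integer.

The interval I = (-9/5, 1/5] has m(I) = 1/5 - (-9/5) = 2 (endpoints are measure-zero, so open/closed/half-open agree). Write I = (I cap Q) u (I \ Q). The rationals in I are countable, so m*(I cap Q) = 0 (cover each rational by intervals whose total length is arbitrarily small). By countable subadditivity m*(I) <= m*(I cap Q) + m*(I \ Q), hence m*(I \ Q) >= m(I) = 2. The reverse inequality m*(I \ Q) <= m*(I) = 2 is trivial since (I \ Q) is a subset of I. Therefore m*(I \ Q) = 2.

2


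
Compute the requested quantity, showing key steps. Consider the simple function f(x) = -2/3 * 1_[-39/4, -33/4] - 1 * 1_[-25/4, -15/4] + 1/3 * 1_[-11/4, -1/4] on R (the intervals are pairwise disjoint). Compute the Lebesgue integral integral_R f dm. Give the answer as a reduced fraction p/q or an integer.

For a simple function f = sum_i c_i * 1_{A_i} with disjoint A_i,
  integral f dm = sum_i c_i * m(A_i).
Lengths of the A_i:
  m(A_1) = -33/4 - (-39/4) = 3/2.
  m(A_2) = -15/4 - (-25/4) = 5/2.
  m(A_3) = -1/4 - (-11/4) = 5/2.
Contributions c_i * m(A_i):
  (-2/3) * (3/2) = -1.
  (-1) * (5/2) = -5/2.
  (1/3) * (5/2) = 5/6.
Total: -1 - 5/2 + 5/6 = -8/3.

-8/3


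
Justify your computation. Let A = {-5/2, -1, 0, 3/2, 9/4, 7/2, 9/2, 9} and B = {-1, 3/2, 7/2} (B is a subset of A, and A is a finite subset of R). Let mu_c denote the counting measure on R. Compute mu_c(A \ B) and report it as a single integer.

Counting measure assigns mu_c(E) = |E| (number of elements) when E is finite. For B subset A, A \ B is the set of elements of A not in B, so |A \ B| = |A| - |B|.
|A| = 8, |B| = 3, so mu_c(A \ B) = 8 - 3 = 5.

5


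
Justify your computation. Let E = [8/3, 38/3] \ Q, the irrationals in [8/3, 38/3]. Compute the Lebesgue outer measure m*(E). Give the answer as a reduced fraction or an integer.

The interval I = [8/3, 38/3] has m(I) = 38/3 - 8/3 = 10 (endpoints are measure-zero, so open/closed/half-open agree). Write I = (I cap Q) u (I \ Q). The rationals in I are countable, so m*(I cap Q) = 0 (cover each rational by intervals whose total length is arbitrarily small). By countable subadditivity m*(I) <= m*(I cap Q) + m*(I \ Q), hence m*(I \ Q) >= m(I) = 10. The reverse inequality m*(I \ Q) <= m*(I) = 10 is trivial since (I \ Q) is a subset of I. Therefore m*(I \ Q) = 10.

10


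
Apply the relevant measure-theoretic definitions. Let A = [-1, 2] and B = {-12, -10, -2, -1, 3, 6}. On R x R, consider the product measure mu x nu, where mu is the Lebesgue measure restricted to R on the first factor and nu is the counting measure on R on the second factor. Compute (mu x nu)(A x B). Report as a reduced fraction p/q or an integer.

For a measurable rectangle A x B, the product measure satisfies
  (mu x nu)(A x B) = mu(A) * nu(B).
  mu(A) = 3.
  nu(B) = 6.
  (mu x nu)(A x B) = 3 * 6 = 18.

18


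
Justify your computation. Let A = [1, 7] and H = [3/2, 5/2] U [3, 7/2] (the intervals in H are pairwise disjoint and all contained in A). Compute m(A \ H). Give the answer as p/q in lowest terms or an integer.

The ambient interval has length m(A) = 7 - 1 = 6.
Since the holes are disjoint and sit inside A, by finite additivity
  m(H) = sum_i (b_i - a_i), and m(A \ H) = m(A) - m(H).
Computing the hole measures:
  m(H_1) = 5/2 - 3/2 = 1.
  m(H_2) = 7/2 - 3 = 1/2.
Summed: m(H) = 1 + 1/2 = 3/2.
So m(A \ H) = 6 - 3/2 = 9/2.

9/2


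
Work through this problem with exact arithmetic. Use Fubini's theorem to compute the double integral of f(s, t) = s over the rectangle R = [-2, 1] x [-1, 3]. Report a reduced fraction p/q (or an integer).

f(s, t) is a tensor product of a function of s and a function of t, and both factors are bounded continuous (hence Lebesgue integrable) on the rectangle, so Fubini's theorem applies:
  integral_R f d(m x m) = (integral_a1^b1 s ds) * (integral_a2^b2 1 dt).
Inner integral in s: integral_{-2}^{1} s ds = (1^2 - (-2)^2)/2
  = -3/2.
Inner integral in t: integral_{-1}^{3} 1 dt = (3^1 - (-1)^1)/1
  = 4.
Product: (-3/2) * (4) = -6.

-6


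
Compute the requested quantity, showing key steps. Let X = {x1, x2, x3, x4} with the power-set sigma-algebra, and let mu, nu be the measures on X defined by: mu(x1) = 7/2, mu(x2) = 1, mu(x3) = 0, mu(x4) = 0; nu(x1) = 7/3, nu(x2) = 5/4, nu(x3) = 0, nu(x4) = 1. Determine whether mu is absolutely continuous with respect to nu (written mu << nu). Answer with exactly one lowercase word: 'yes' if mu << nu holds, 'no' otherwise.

mu << nu means: every nu-null measurable set is also mu-null; equivalently, for every atom x, if nu({x}) = 0 then mu({x}) = 0.
Checking each atom:
  x1: nu = 7/3 > 0 -> no constraint.
  x2: nu = 5/4 > 0 -> no constraint.
  x3: nu = 0, mu = 0 -> consistent with mu << nu.
  x4: nu = 1 > 0 -> no constraint.
No atom violates the condition. Therefore mu << nu.

yes


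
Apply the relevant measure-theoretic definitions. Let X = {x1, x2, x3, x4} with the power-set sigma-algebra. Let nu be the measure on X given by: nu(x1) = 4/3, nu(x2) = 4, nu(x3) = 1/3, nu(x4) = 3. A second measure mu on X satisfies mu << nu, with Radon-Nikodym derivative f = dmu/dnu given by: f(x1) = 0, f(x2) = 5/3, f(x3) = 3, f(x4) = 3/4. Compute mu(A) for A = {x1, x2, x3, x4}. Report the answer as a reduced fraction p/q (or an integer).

By the defining property of the Radon-Nikodym derivative, for every measurable set A,
  mu(A) = integral_A f dnu.
Since nu is a discrete measure concentrated on the atoms of X, the integral over A reduces to the sum
  mu(A) = sum_{x in A} f(x) * nu({x}).
Computing each term:
  x1: f(x1) * nu(x1) = 0 * 4/3 = 0.
  x2: f(x2) * nu(x2) = 5/3 * 4 = 20/3.
  x3: f(x3) * nu(x3) = 3 * 1/3 = 1.
  x4: f(x4) * nu(x4) = 3/4 * 3 = 9/4.
Summing: mu(A) = 0 + 20/3 + 1 + 9/4 = 119/12.

119/12


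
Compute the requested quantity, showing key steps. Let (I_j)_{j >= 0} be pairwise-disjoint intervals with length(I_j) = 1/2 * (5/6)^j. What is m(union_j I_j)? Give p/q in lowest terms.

By countable additivity of the Lebesgue measure on pairwise disjoint measurable sets,
  m(union_{j >= 0} I_j) = sum_{j >= 0} m(I_j) = sum_{j >= 0} a * r^j,
  with a = 1/2 and r = 5/6.
Since 0 < r = 5/6 < 1, the geometric series converges:
  sum_{j >= 0} a * r^j = a / (1 - r).
  = 1/2 / (1 - 5/6)
  = 1/2 / (1/6)
  = 3.

3


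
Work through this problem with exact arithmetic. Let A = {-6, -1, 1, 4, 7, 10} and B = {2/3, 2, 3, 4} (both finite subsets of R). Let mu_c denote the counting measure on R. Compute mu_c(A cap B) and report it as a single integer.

Counting measure on a finite set equals cardinality. mu_c(A cap B) = |A cap B| (elements appearing in both).
Enumerating the elements of A that also lie in B gives 1 element(s).
So mu_c(A cap B) = 1.

1


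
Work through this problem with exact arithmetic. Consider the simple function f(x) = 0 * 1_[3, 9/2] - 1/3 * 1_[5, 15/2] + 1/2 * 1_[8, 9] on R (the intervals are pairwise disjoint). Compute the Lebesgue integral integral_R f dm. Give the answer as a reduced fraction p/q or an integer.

For a simple function f = sum_i c_i * 1_{A_i} with disjoint A_i,
  integral f dm = sum_i c_i * m(A_i).
Lengths of the A_i:
  m(A_1) = 9/2 - 3 = 3/2.
  m(A_2) = 15/2 - 5 = 5/2.
  m(A_3) = 9 - 8 = 1.
Contributions c_i * m(A_i):
  (0) * (3/2) = 0.
  (-1/3) * (5/2) = -5/6.
  (1/2) * (1) = 1/2.
Total: 0 - 5/6 + 1/2 = -1/3.

-1/3


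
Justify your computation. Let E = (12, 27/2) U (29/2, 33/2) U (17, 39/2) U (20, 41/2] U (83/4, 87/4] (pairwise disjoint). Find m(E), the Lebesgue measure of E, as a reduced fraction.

For pairwise disjoint intervals, m(union_i I_i) = sum_i m(I_i),
and m is invariant under swapping open/closed endpoints (single points have measure 0).
So m(E) = sum_i (b_i - a_i).
  I_1 has length 27/2 - 12 = 3/2.
  I_2 has length 33/2 - 29/2 = 2.
  I_3 has length 39/2 - 17 = 5/2.
  I_4 has length 41/2 - 20 = 1/2.
  I_5 has length 87/4 - 83/4 = 1.
Summing:
  m(E) = 3/2 + 2 + 5/2 + 1/2 + 1 = 15/2.

15/2


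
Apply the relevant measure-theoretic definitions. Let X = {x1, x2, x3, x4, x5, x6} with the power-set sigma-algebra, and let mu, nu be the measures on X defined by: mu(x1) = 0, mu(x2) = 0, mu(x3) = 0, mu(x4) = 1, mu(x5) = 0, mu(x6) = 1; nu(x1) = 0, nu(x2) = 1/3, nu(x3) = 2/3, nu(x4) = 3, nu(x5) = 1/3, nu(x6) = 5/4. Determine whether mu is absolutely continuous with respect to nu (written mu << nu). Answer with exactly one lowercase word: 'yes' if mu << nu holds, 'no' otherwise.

mu << nu means: every nu-null measurable set is also mu-null; equivalently, for every atom x, if nu({x}) = 0 then mu({x}) = 0.
Checking each atom:
  x1: nu = 0, mu = 0 -> consistent with mu << nu.
  x2: nu = 1/3 > 0 -> no constraint.
  x3: nu = 2/3 > 0 -> no constraint.
  x4: nu = 3 > 0 -> no constraint.
  x5: nu = 1/3 > 0 -> no constraint.
  x6: nu = 5/4 > 0 -> no constraint.
No atom violates the condition. Therefore mu << nu.

yes


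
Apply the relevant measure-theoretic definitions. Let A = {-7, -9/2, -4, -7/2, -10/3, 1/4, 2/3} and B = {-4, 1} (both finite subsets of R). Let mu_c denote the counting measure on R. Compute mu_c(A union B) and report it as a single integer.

Counting measure on a finite set equals cardinality. By inclusion-exclusion, |A union B| = |A| + |B| - |A cap B|.
|A| = 7, |B| = 2, |A cap B| = 1.
So mu_c(A union B) = 7 + 2 - 1 = 8.

8


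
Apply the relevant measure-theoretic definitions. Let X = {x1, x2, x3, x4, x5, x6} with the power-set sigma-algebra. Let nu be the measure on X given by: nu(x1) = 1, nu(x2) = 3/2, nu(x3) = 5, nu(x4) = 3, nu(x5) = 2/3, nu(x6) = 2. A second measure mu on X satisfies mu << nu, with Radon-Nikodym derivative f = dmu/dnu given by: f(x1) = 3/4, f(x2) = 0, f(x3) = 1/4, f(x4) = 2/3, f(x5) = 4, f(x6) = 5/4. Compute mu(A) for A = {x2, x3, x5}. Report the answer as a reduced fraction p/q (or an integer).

By the defining property of the Radon-Nikodym derivative, for every measurable set A,
  mu(A) = integral_A f dnu.
Since nu is a discrete measure concentrated on the atoms of X, the integral over A reduces to the sum
  mu(A) = sum_{x in A} f(x) * nu({x}).
Computing each term:
  x2: f(x2) * nu(x2) = 0 * 3/2 = 0.
  x3: f(x3) * nu(x3) = 1/4 * 5 = 5/4.
  x5: f(x5) * nu(x5) = 4 * 2/3 = 8/3.
Summing: mu(A) = 0 + 5/4 + 8/3 = 47/12.

47/12


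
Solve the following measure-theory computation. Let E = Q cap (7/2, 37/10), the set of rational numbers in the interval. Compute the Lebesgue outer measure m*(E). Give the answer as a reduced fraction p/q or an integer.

E = Q cap (7/2, 37/10) is a subset of Q, which is countable. Enumerate Q = {q_1, q_2, ...}; for any eps > 0, cover q_k by the open interval (q_k - eps/2^(k+1), q_k + eps/2^(k+1)), of length eps/2^k. The total cover length is sum_{k>=1} eps/2^k = eps. Hence m*(E) <= m*(Q) <= eps for every eps > 0, and since outer measure is non-negative, m*(E) = 0.

0


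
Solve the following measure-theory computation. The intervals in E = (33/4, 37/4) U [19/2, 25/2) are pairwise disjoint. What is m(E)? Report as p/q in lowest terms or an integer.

For pairwise disjoint intervals, m(union_i I_i) = sum_i m(I_i),
and m is invariant under swapping open/closed endpoints (single points have measure 0).
So m(E) = sum_i (b_i - a_i).
  I_1 has length 37/4 - 33/4 = 1.
  I_2 has length 25/2 - 19/2 = 3.
Summing:
  m(E) = 1 + 3 = 4.

4


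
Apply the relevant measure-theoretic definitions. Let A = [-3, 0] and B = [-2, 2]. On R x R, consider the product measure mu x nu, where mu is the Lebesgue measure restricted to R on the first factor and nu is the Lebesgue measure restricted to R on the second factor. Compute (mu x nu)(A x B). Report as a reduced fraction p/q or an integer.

For a measurable rectangle A x B, the product measure satisfies
  (mu x nu)(A x B) = mu(A) * nu(B).
  mu(A) = 3.
  nu(B) = 4.
  (mu x nu)(A x B) = 3 * 4 = 12.

12


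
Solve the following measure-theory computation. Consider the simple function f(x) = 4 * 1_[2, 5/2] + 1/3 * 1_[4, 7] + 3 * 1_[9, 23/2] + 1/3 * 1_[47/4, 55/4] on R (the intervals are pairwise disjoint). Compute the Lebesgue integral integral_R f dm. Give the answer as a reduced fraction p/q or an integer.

For a simple function f = sum_i c_i * 1_{A_i} with disjoint A_i,
  integral f dm = sum_i c_i * m(A_i).
Lengths of the A_i:
  m(A_1) = 5/2 - 2 = 1/2.
  m(A_2) = 7 - 4 = 3.
  m(A_3) = 23/2 - 9 = 5/2.
  m(A_4) = 55/4 - 47/4 = 2.
Contributions c_i * m(A_i):
  (4) * (1/2) = 2.
  (1/3) * (3) = 1.
  (3) * (5/2) = 15/2.
  (1/3) * (2) = 2/3.
Total: 2 + 1 + 15/2 + 2/3 = 67/6.

67/6


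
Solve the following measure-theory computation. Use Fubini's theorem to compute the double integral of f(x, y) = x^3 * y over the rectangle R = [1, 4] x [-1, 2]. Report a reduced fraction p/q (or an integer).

f(x, y) is a tensor product of a function of x and a function of y, and both factors are bounded continuous (hence Lebesgue integrable) on the rectangle, so Fubini's theorem applies:
  integral_R f d(m x m) = (integral_a1^b1 x^3 dx) * (integral_a2^b2 y dy).
Inner integral in x: integral_{1}^{4} x^3 dx = (4^4 - 1^4)/4
  = 255/4.
Inner integral in y: integral_{-1}^{2} y dy = (2^2 - (-1)^2)/2
  = 3/2.
Product: (255/4) * (3/2) = 765/8.

765/8


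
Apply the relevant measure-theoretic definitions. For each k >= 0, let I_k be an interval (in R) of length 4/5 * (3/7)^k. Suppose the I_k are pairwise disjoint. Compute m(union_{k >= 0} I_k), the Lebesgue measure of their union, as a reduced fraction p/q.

By countable additivity of the Lebesgue measure on pairwise disjoint measurable sets,
  m(union_{k >= 0} I_k) = sum_{k >= 0} m(I_k) = sum_{k >= 0} a * r^k,
  with a = 4/5 and r = 3/7.
Since 0 < r = 3/7 < 1, the geometric series converges:
  sum_{k >= 0} a * r^k = a / (1 - r).
  = 4/5 / (1 - 3/7)
  = 4/5 / (4/7)
  = 7/5.

7/5


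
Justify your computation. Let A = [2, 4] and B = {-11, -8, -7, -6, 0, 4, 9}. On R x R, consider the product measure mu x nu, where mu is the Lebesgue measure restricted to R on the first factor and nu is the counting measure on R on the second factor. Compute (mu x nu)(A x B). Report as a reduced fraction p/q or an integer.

For a measurable rectangle A x B, the product measure satisfies
  (mu x nu)(A x B) = mu(A) * nu(B).
  mu(A) = 2.
  nu(B) = 7.
  (mu x nu)(A x B) = 2 * 7 = 14.

14


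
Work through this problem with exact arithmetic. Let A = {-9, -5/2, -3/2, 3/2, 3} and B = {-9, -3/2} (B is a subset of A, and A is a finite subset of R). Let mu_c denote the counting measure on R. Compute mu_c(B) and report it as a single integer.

Counting measure assigns mu_c(E) = |E| (number of elements) when E is finite.
B has 2 element(s), so mu_c(B) = 2.

2


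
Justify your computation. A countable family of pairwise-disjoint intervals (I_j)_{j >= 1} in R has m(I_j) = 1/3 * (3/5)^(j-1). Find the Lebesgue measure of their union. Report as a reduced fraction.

By countable additivity of the Lebesgue measure on pairwise disjoint measurable sets,
  m(union_{j >= 1} I_j) = sum_{j >= 1} m(I_j) = sum_{j >= 1} a * r^(j-1),
  with a = 1/3 and r = 3/5.
Since 0 < r = 3/5 < 1, the geometric series converges:
  sum_{j >= 1} a * r^(j-1) = a / (1 - r).
  = 1/3 / (1 - 3/5)
  = 1/3 / (2/5)
  = 5/6.

5/6


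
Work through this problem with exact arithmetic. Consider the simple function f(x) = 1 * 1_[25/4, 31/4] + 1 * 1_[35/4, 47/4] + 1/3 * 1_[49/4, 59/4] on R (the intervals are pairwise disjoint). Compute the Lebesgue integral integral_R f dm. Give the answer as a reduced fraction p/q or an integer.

For a simple function f = sum_i c_i * 1_{A_i} with disjoint A_i,
  integral f dm = sum_i c_i * m(A_i).
Lengths of the A_i:
  m(A_1) = 31/4 - 25/4 = 3/2.
  m(A_2) = 47/4 - 35/4 = 3.
  m(A_3) = 59/4 - 49/4 = 5/2.
Contributions c_i * m(A_i):
  (1) * (3/2) = 3/2.
  (1) * (3) = 3.
  (1/3) * (5/2) = 5/6.
Total: 3/2 + 3 + 5/6 = 16/3.

16/3


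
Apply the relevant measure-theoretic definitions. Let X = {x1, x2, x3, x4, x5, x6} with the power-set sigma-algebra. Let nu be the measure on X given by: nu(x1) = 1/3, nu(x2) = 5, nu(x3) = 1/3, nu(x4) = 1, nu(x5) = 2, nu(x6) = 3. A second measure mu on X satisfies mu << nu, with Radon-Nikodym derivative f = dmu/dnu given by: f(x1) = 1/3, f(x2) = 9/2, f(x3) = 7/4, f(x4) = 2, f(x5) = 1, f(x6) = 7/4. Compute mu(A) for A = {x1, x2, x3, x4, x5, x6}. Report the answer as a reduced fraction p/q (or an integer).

By the defining property of the Radon-Nikodym derivative, for every measurable set A,
  mu(A) = integral_A f dnu.
Since nu is a discrete measure concentrated on the atoms of X, the integral over A reduces to the sum
  mu(A) = sum_{x in A} f(x) * nu({x}).
Computing each term:
  x1: f(x1) * nu(x1) = 1/3 * 1/3 = 1/9.
  x2: f(x2) * nu(x2) = 9/2 * 5 = 45/2.
  x3: f(x3) * nu(x3) = 7/4 * 1/3 = 7/12.
  x4: f(x4) * nu(x4) = 2 * 1 = 2.
  x5: f(x5) * nu(x5) = 1 * 2 = 2.
  x6: f(x6) * nu(x6) = 7/4 * 3 = 21/4.
Summing: mu(A) = 1/9 + 45/2 + 7/12 + 2 + 2 + 21/4 = 292/9.

292/9


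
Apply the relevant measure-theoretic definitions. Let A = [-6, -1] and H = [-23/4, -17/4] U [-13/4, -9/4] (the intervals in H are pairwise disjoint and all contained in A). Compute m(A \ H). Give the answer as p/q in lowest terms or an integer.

The ambient interval has length m(A) = -1 - (-6) = 5.
Since the holes are disjoint and sit inside A, by finite additivity
  m(H) = sum_i (b_i - a_i), and m(A \ H) = m(A) - m(H).
Computing the hole measures:
  m(H_1) = -17/4 - (-23/4) = 3/2.
  m(H_2) = -9/4 - (-13/4) = 1.
Summed: m(H) = 3/2 + 1 = 5/2.
So m(A \ H) = 5 - 5/2 = 5/2.

5/2


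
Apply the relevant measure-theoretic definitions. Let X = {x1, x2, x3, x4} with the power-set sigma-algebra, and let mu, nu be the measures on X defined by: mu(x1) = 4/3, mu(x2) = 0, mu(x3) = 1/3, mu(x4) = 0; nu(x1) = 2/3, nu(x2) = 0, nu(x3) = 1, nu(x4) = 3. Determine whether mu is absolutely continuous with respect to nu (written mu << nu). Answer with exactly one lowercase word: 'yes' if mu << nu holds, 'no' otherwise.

mu << nu means: every nu-null measurable set is also mu-null; equivalently, for every atom x, if nu({x}) = 0 then mu({x}) = 0.
Checking each atom:
  x1: nu = 2/3 > 0 -> no constraint.
  x2: nu = 0, mu = 0 -> consistent with mu << nu.
  x3: nu = 1 > 0 -> no constraint.
  x4: nu = 3 > 0 -> no constraint.
No atom violates the condition. Therefore mu << nu.

yes


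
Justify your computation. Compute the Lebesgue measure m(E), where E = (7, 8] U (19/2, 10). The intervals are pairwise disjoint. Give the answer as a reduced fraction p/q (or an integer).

For pairwise disjoint intervals, m(union_i I_i) = sum_i m(I_i),
and m is invariant under swapping open/closed endpoints (single points have measure 0).
So m(E) = sum_i (b_i - a_i).
  I_1 has length 8 - 7 = 1.
  I_2 has length 10 - 19/2 = 1/2.
Summing:
  m(E) = 1 + 1/2 = 3/2.

3/2


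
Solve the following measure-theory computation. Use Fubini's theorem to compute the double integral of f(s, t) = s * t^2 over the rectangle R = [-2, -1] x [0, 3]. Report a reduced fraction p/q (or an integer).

f(s, t) is a tensor product of a function of s and a function of t, and both factors are bounded continuous (hence Lebesgue integrable) on the rectangle, so Fubini's theorem applies:
  integral_R f d(m x m) = (integral_a1^b1 s ds) * (integral_a2^b2 t^2 dt).
Inner integral in s: integral_{-2}^{-1} s ds = ((-1)^2 - (-2)^2)/2
  = -3/2.
Inner integral in t: integral_{0}^{3} t^2 dt = (3^3 - 0^3)/3
  = 9.
Product: (-3/2) * (9) = -27/2.

-27/2


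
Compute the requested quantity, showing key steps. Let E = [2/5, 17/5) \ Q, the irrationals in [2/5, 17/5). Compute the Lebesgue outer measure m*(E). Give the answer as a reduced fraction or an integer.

The interval I = [2/5, 17/5) has m(I) = 17/5 - 2/5 = 3 (endpoints are measure-zero, so open/closed/half-open agree). Write I = (I cap Q) u (I \ Q). The rationals in I are countable, so m*(I cap Q) = 0 (cover each rational by intervals whose total length is arbitrarily small). By countable subadditivity m*(I) <= m*(I cap Q) + m*(I \ Q), hence m*(I \ Q) >= m(I) = 3. The reverse inequality m*(I \ Q) <= m*(I) = 3 is trivial since (I \ Q) is a subset of I. Therefore m*(I \ Q) = 3.

3


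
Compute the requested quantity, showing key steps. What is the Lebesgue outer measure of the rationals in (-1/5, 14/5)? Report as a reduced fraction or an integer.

Q cap (-1/5, 14/5) is countable; list its elements as q_1, q_2, ... . Fix eps > 0 and cover the k-th point by an interval of length eps * 2^(-k). The cover has total length eps * sum_{k>=1} 2^(-k) = eps, so by definition of outer measure m*(Q cap (-1/5, 14/5)) <= eps. Since eps was arbitrary and m* >= 0, the outer measure is 0.

0
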